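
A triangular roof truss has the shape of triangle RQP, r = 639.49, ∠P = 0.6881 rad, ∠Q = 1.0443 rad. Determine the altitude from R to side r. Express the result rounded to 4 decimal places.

h_R ≈ 355.7569

The third angle is ∠R = π − ∠Q − ∠P = 1.4092 rad.
Law of sines: q = r·sin Q/sin R ≈ 560.18.
Law of sines: p = r·sin P/sin R ≈ 411.48.
Area = ½·r·q·sin P ≈ 1.1375e+05.
The altitude from R has length 2·area/r ≈ 355.76.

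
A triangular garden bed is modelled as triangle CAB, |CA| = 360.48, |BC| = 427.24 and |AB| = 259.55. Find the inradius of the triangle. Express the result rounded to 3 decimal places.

89.060

Semiperimeter s = (259.55 + 427.24 + 360.48)/2 = 523.63.
Heron's formula: area = √(523.63·264.08·96.395·163.15) ≈ 46635.
Inradius = area/s = 46635/523.63 ≈ 89.06.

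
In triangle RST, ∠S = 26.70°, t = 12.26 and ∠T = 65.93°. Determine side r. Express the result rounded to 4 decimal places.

13.4134

The third angle is ∠R = 180° − ∠S − ∠T = 87.37°.
Law of sines: r = t·sin R/sin T ≈ 13.413.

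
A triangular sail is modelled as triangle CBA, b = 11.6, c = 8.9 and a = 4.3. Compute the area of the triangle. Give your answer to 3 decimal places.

Semiperimeter s = (8.9 + 11.6 + 4.3)/2 = 12.4.
Heron's formula: area = √(12.4·3.5·0.8·8.1) ≈ 16.77.

area ≈ 16.770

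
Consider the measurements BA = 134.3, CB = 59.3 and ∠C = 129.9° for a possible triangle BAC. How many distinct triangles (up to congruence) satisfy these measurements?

1

CB·sin C = 59.3·sin(129.9°) ≈ 45.49.
Since ∠C is not acute, a triangle exists only if BA > CB; here BA > CB, so there is exactly one triangle.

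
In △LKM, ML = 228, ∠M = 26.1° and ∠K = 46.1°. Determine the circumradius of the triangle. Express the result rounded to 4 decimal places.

The third angle is ∠L = 180° − ∠K − ∠M = 107.80°.
Law of sines: KM = ML·sin L/sin K ≈ 301.28.
Law of sines: LK = ML·sin M/sin K ≈ 139.21.
Circumradius = ML/(2 sin K) ≈ 158.21.

158.2122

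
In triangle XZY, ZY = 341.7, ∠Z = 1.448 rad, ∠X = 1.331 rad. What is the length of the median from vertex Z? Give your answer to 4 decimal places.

188.9253

The third angle is ∠Y = π − ∠X − ∠Z = 0.363 rad.
Law of sines: YX = ZY·sin Z/sin X ≈ 349.12.
Law of sines: XZ = ZY·sin Y/sin X ≈ 124.77.
Median from Z: ½√(2·XZ² + 2·ZY² − YX²) ≈ 188.93.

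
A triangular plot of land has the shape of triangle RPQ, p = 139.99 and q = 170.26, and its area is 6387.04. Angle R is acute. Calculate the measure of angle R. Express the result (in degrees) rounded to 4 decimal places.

From area = ½·p·q·sin R, we get sin R = 2·area/(p·q) ≈ 0.53594.
Taking the acute solution, ∠R ≈ 32.41°.

∠R ≈ 32.4080°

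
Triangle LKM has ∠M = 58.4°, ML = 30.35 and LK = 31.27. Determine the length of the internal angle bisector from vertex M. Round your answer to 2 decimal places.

Law of sines: sin K = ML·sin M/LK ≈ 0.82667.
Since LK ≥ ML, only the acute value applies: ∠K ≈ 55.76°.
Then ∠L = 180° − ∠M − ∠K ≈ 65.84°.
Law of sines gives KM = LK·sin L/sin M ≈ 33.498.
The bisector from M has length 2·KM·ML·cos(∠M/2)/(KM+ML) ≈ 27.8.

27.80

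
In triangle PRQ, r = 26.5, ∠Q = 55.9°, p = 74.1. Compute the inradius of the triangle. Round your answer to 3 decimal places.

9.928

By the law of cosines, q² = p² + r² − 2·p·r·cos Q = 3991.3, so q ≈ 63.176.
Area = ½·p·r·sin Q ≈ 813.01.
Semiperimeter s = (74.1+26.5+63.176)/2 = 81.888.
Inradius = area/s = 813.01/81.888 ≈ 9.9283.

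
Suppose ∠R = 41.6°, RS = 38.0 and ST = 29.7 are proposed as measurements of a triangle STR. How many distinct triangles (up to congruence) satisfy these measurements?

RS·sin R = 38.0·sin(41.6°) ≈ 25.23.
Since RS sin R < ST < RS (25.23 < 29.7 < 38.0), two triangles exist.

2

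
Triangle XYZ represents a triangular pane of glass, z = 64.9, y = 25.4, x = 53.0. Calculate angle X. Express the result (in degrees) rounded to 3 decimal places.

By the law of cosines, cos X = (y² + z² − x²) / (2·y·z) ≈ 0.62124, so ∠X ≈ 51.59°.

51.593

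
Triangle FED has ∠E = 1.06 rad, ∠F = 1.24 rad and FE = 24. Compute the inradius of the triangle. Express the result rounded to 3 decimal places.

The third angle is ∠D = π − ∠F − ∠E = 0.842 rad.
Law of sines: ED = FE·sin F/sin D ≈ 30.439.
Law of sines: DF = FE·sin E/sin D ≈ 28.076.
Area = ½·FE·ED·sin E ≈ 318.65.
Semiperimeter s = (30.439+28.076+24)/2 = 41.258.
Inradius = area/s = 318.65/41.258 ≈ 7.7233.

7.723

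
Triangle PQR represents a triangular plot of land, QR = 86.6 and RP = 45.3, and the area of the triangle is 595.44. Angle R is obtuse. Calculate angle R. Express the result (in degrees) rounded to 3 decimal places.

∠R ≈ 162.328°

From area = ½·QR·RP·sin R, we get sin R = 2·area/(QR·RP) ≈ 0.30357.
Taking the obtuse solution, ∠R ≈ 162.33°.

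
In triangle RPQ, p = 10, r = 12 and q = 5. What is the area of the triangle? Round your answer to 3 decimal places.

Semiperimeter s = (12 + 10 + 5)/2 = 13.5.
Heron's formula: area = √(13.5·1.5·3.5·8.5) ≈ 24.545.

24.545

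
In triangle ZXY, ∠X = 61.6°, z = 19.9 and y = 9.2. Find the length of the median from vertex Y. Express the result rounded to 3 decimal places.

m_Y ≈ 18.168

By the law of cosines, x² = y² + z² − 2·y·z·cos X = 306.5, so x ≈ 17.507.
Median from Y: ½√(2·z² + 2·x² − y²) ≈ 18.168.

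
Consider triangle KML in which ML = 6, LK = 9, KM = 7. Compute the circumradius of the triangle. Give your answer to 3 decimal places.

By the law of cosines, cos K = (LK² + KM² − ML²) / (2·LK·KM) ≈ 0.74603, so ∠K ≈ 0.729 rad.
Circumradius = ML/(2 sin K) ≈ 4.5051.

R ≈ 4.505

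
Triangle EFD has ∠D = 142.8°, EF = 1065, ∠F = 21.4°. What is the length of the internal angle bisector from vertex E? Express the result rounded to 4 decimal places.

t_E ≈ 794.0493

The third angle is ∠E = 180° − ∠F − ∠D = 15.80°.
Law of sines: FD = EF·sin E/sin D ≈ 479.62.
Law of sines: DE = EF·sin F/sin D ≈ 642.73.
The bisector from E has length 2·DE·EF·cos(∠E/2)/(DE+EF) ≈ 794.05.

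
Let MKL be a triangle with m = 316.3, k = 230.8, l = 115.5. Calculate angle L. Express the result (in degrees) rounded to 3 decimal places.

16.524

By the law of cosines, cos L = (m² + k² − l²) / (2·m·k) ≈ 0.95870, so ∠L ≈ 16.52°.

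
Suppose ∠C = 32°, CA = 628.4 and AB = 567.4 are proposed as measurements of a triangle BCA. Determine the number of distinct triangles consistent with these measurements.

CA·sin C = 628.4·sin(32°) ≈ 333.
Since CA sin C < AB < CA (333 < 567.4 < 628.4), two triangles exist.

2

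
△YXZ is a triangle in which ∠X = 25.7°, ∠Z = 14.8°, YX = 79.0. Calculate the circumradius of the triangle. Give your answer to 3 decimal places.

The third angle is ∠Y = 180° − ∠X − ∠Z = 139.50°.
Law of sines: XZ = YX·sin Y/sin Z ≈ 200.85.
Law of sines: ZY = YX·sin X/sin Z ≈ 134.11.
Circumradius = YX/(2 sin Z) ≈ 154.63.

R ≈ 154.632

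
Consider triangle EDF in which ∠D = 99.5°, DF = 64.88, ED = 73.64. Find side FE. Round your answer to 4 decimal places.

105.8744

By the law of cosines, FE² = ED² + DF² − 2·ED·DF·cos D = 11209, so FE ≈ 105.87.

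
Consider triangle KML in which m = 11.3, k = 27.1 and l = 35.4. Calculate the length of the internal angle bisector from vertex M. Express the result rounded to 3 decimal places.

t_M ≈ 30.463

By the law of cosines, cos M = (l² + k² − m²) / (2·l·k) ≈ 0.96935, so ∠M ≈ 14.22°.
The bisector from M has length 2·l·k·cos(∠M/2)/(l+k) ≈ 30.463.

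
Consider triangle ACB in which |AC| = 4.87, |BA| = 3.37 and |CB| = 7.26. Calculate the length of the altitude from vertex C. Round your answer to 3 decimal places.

h_C ≈ 4.108

Semiperimeter s = (7.26 + 3.37 + 4.87)/2 = 7.75.
Heron's formula: area = √(7.75·0.49·4.38·2.88) ≈ 6.9212.
The altitude from C has length 2·area/|BA| ≈ 4.1075.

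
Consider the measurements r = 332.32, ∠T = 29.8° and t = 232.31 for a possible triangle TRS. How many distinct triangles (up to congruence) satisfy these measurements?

r·sin T = 332.32·sin(29.8°) ≈ 165.2.
Since r sin T < t < r (165.2 < 232.31 < 332.32), two triangles exist.

2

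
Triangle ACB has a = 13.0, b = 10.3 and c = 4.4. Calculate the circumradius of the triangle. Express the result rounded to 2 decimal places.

By the law of cosines, cos A = (c² + b² − a²) / (2·c·b) ≈ -0.48047, so ∠A ≈ 118.72°.
Circumradius = a/(2 sin A) ≈ 7.4115.

7.41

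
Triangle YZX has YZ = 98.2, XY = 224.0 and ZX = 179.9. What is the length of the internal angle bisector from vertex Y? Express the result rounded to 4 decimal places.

By the law of cosines, cos Y = (XY² + YZ² − ZX²) / (2·XY·YZ) ≈ 0.62407, so ∠Y ≈ 51.39°.
The bisector from Y has length 2·XY·YZ·cos(∠Y/2)/(XY+YZ) ≈ 123.04.

t_Y ≈ 123.0415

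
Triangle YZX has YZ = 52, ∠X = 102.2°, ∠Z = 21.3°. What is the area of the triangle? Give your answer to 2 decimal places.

area ≈ 419.00

The third angle is ∠Y = 180° − ∠Z − ∠X = 56.50°.
Law of sines: ZX = YZ·sin Y/sin X ≈ 44.364.
Law of sines: XY = YZ·sin Z/sin X ≈ 19.326.
Area = ½·YZ·ZX·sin Z ≈ 419.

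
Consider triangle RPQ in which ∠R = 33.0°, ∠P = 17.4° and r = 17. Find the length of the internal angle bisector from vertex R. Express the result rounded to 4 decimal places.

12.8948

The third angle is ∠Q = 180° − ∠R − ∠P = 129.60°.
Law of sines: p = r·sin P/sin R ≈ 9.3341.
Law of sines: q = r·sin Q/sin R ≈ 24.05.
The bisector from R has length 2·p·q·cos(∠R/2)/(p+q) ≈ 12.895.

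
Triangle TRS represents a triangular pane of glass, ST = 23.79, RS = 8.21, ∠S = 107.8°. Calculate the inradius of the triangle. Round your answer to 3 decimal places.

r ≈ 3.129

By the law of cosines, TR² = RS² + ST² − 2·RS·ST·cos S = 752.78, so TR ≈ 27.437.
Area = ½·RS·ST·sin S ≈ 92.983.
Semiperimeter s = (8.21+23.79+27.437)/2 = 29.718.
Inradius = area/s = 92.983/29.718 ≈ 3.1288.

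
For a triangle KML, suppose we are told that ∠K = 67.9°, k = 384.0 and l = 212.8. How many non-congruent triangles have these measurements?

1

l·sin K = 212.8·sin(67.9°) ≈ 197.2.
Since k ≥ l, exactly one triangle exists.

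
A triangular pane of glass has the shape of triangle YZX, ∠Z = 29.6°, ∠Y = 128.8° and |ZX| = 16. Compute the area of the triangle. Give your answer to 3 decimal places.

29.864

The third angle is ∠X = 180° − ∠Y − ∠Z = 21.60°.
Law of sines: |XY| = |ZX|·sin Z/sin Y ≈ 10.141.
Law of sines: |YZ| = |ZX|·sin X/sin Y ≈ 7.5577.
Area = ½·|ZX|·|XY|·sin X ≈ 29.864.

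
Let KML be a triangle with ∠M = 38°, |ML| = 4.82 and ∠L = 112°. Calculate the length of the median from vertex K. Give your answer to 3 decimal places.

The third angle is ∠K = 180° − ∠M − ∠L = 30.00°.
Law of sines: |LK| = |ML|·sin M/sin K ≈ 5.935.
Law of sines: |KM| = |ML|·sin L/sin K ≈ 8.9381.
Median from K: ½√(2·|LK|² + 2·|KM|² − |ML|²) ≈ 7.1936.

7.194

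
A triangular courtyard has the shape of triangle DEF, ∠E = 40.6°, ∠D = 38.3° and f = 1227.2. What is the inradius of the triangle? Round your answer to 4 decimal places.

r ≈ 219.8082

The third angle is ∠F = 180° − ∠D − ∠E = 101.10°.
Law of sines: d = f·sin D/sin F ≈ 775.09.
Law of sines: e = f·sin E/sin F ≈ 813.86.
Area = ½·f·d·sin E ≈ 3.0951e+05.
Semiperimeter s = (775.09+813.86+1227.2)/2 = 1408.1.
Inradius = area/s = 3.0951e+05/1408.1 ≈ 219.81.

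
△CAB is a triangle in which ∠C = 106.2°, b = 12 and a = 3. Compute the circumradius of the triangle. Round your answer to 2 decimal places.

By the law of cosines, c² = a² + b² − 2·a·b·cos C = 173.09, so c ≈ 13.156.
Area = ½·a·b·sin C ≈ 17.285.
Circumradius = c/(2 sin C) ≈ 6.8501.

R ≈ 6.85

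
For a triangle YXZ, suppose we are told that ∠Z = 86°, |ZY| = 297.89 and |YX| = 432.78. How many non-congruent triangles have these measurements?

|ZY|·sin Z = 297.89·sin(86°) ≈ 297.2.
Since |YX| ≥ |ZY|, exactly one triangle exists.

1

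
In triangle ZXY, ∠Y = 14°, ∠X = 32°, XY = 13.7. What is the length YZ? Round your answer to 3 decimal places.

The third angle is ∠Z = 180° − ∠X − ∠Y = 134.00°.
Law of sines: YZ = XY·sin X/sin Z ≈ 10.092.

10.092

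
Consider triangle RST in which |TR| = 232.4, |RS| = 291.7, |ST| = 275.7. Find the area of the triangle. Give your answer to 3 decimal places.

30002.506

Semiperimeter s = (275.7 + 232.4 + 291.7)/2 = 399.9.
Heron's formula: area = √(399.9·124.2·167.5·108.2) ≈ 30003.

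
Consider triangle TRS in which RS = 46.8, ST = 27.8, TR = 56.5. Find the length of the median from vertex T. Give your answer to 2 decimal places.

m_T ≈ 37.88

Median from T: ½√(2·ST² + 2·TR² − RS²) ≈ 37.881.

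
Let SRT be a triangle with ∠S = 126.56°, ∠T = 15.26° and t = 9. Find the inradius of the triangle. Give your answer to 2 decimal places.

2.65

The third angle is ∠R = 180° − ∠T − ∠S = 38.18°.
Law of sines: s = t·sin S/sin T ≈ 27.466.
Law of sines: r = t·sin R/sin T ≈ 21.137.
Area = ½·t·s·sin R ≈ 76.4.
Semiperimeter p = (27.466+21.137+9)/2 = 28.802.
Inradius = area/p = 76.4/28.802 ≈ 2.6526.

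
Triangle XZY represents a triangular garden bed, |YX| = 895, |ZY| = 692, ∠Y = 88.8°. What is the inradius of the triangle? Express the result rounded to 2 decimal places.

r ≈ 228.76

By the law of cosines, |XZ|² = |ZY|² + |YX|² − 2·|ZY|·|YX|·cos Y = 1.2539e+06, so |XZ| ≈ 1119.8.
Area = ½·|ZY|·|YX|·sin Y ≈ 3.096e+05.
Semiperimeter s = (692+895+1119.8)/2 = 1353.4.
Inradius = area/s = 3.096e+05/1353.4 ≈ 228.76.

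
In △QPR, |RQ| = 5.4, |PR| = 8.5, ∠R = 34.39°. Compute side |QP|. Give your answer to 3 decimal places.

5.065

By the law of cosines, |QP|² = |PR|² + |RQ|² − 2·|PR|·|RQ|·cos R = 25.656, so |QP| ≈ 5.0651.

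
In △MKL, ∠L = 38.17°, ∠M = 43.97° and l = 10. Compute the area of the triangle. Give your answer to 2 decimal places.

area ≈ 55.64

The third angle is ∠K = 180° − ∠L − ∠M = 97.86°.
Law of sines: m = l·sin M/sin L ≈ 11.234.
Law of sines: k = l·sin K/sin L ≈ 16.029.
Area = ½·l·m·sin K ≈ 55.644.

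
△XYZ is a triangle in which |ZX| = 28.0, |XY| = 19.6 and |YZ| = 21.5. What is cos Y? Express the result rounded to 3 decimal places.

By the law of cosines, cos Y = (|XY|² + |YZ|² − |ZX|²) / (2·|XY|·|YZ|) ≈ 0.07405, so ∠Y ≈ 85.75°.

cos Y ≈ 0.074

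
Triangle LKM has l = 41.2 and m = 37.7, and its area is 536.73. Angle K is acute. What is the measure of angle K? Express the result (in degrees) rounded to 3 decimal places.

From area = ½·m·l·sin K, we get sin K = 2·area/(m·l) ≈ 0.69111.
Taking the acute solution, ∠K ≈ 43.72°.

43.718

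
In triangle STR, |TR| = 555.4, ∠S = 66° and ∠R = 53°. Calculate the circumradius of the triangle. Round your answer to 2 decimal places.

303.98

The third angle is ∠T = 180° − ∠R − ∠S = 61.00°.
Law of sines: |RS| = |TR|·sin T/sin S ≈ 531.73.
Law of sines: |ST| = |TR|·sin R/sin S ≈ 485.54.
Circumradius = |TR|/(2 sin S) ≈ 303.98.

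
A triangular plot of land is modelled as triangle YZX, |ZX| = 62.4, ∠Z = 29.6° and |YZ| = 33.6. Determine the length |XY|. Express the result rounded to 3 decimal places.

By the law of cosines, |XY|² = |YZ|² + |ZX|² − 2·|YZ|·|ZX|·cos Z = 1376.7, so |XY| ≈ 37.104.

37.104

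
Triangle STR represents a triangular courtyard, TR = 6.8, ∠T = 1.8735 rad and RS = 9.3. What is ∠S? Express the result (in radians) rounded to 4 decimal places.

0.7725

Law of sines: sin S = TR·sin T/RS ≈ 0.69794.
Since RS ≥ TR, only the acute value applies: ∠S ≈ 0.7725 rad.
Then ∠R = π − ∠T − ∠S ≈ 0.4956 rad.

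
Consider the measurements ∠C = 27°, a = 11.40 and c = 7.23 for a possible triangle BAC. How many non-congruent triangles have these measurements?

a·sin C = 11.40·sin(27°) ≈ 5.175.
Since a sin C < c < a (5.175 < 7.23 < 11.40), two triangles exist.

2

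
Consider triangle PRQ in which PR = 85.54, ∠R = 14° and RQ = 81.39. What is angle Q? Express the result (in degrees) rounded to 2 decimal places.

By the law of cosines, QP² = PR² + RQ² − 2·PR·RQ·cos R = 430.83, so QP ≈ 20.756.
Law of cosines again: cos Q = (RQ² + QP² − PR²)/(2·RQ·QP) ≈ -0.07752, so ∠Q ≈ 94.45°.

∠Q ≈ 94.45°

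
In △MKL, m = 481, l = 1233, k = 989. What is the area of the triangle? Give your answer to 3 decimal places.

Semiperimeter s = (481 + 989 + 1233)/2 = 1351.5.
Heron's formula: area = √(1351.5·870.5·362.5·118.5) ≈ 2.248e+05.

224804.807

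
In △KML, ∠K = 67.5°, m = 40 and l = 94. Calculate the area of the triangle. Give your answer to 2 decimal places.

1736.89

Area = ½·m·l·sin K ≈ 1736.9.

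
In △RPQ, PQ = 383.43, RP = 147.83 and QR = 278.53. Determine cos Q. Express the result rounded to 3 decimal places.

By the law of cosines, cos Q = (PQ² + QR² − RP²) / (2·PQ·QR) ≈ 0.94920, so ∠Q ≈ 18.34°.

0.949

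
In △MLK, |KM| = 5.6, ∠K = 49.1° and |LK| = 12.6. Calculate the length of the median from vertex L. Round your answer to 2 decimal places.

10.97

By the law of cosines, |ML|² = |LK|² + |KM|² − 2·|LK|·|KM|·cos K = 97.723, so |ML| ≈ 9.8855.
Median from L: ½√(2·|ML|² + 2·|LK|² − |KM|²) ≈ 10.973.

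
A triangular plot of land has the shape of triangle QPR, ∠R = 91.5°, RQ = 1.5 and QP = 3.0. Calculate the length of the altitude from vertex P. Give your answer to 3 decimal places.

Law of sines: sin P = RQ·sin R/QP ≈ 0.49983.
Since QP ≥ RQ, only the acute value applies: ∠P ≈ 29.99°.
Then ∠Q = 180° − ∠R − ∠P ≈ 58.51°.
Law of sines gives PR = QP·sin Q/sin R ≈ 2.5591.
Area = ½·QP·RQ·sin Q ≈ 1.9187.
The altitude from P has length 2·area/RQ ≈ 2.5582.

h_P ≈ 2.558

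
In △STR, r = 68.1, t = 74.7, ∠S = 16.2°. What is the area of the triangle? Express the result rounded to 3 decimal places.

709.624

Area = ½·t·r·sin S ≈ 709.62.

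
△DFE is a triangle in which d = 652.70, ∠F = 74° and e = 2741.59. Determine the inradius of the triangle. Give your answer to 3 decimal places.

285.180

By the law of cosines, f² = e² + d² − 2·e·d·cos F = 6.9559e+06, so f ≈ 2637.4.
Area = ½·e·d·sin F ≈ 8.6006e+05.
Semiperimeter s = (652.7+2637.4+2741.6)/2 = 3015.8.
Inradius = area/s = 8.6006e+05/3015.8 ≈ 285.18.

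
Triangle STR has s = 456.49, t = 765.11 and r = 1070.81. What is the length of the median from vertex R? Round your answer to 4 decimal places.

Median from R: ½√(2·s² + 2·t² − r²) ≈ 332.01.

332.0086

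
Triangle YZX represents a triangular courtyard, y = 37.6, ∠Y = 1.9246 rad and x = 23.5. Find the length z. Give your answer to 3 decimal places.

Law of sines: sin X = x·sin Y/y ≈ 0.58629.
Since y ≥ x, only the acute value applies: ∠X ≈ 0.6265 rad.
Then ∠Z = π − ∠Y − ∠X ≈ 0.5905 rad.
Law of sines gives z = y·sin Z/sin Y ≈ 22.318.

22.318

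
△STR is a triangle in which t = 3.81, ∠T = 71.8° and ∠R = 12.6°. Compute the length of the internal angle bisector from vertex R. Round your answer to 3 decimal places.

The third angle is ∠S = 180° − ∠T − ∠R = 95.60°.
Law of sines: s = t·sin S/sin T ≈ 3.9915.
Law of sines: r = t·sin R/sin T ≈ 0.87489.
The bisector from R has length 2·s·t·cos(∠R/2)/(s+t) ≈ 3.8751.

t_R ≈ 3.875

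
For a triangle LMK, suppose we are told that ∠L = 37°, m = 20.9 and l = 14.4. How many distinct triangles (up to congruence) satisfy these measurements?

2

m·sin L = 20.9·sin(37°) ≈ 12.58.
Since m sin L < l < m (12.58 < 14.4 < 20.9), two triangles exist.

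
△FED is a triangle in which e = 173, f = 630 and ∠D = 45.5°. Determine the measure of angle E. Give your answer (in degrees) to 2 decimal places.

∠E ≈ 13.63°

By the law of cosines, d² = f² + e² − 2·f·e·cos D = 2.7404e+05, so d ≈ 523.49.
Law of cosines again: cos E = (d² + f² − e²)/(2·d·f) ≈ 0.97182, so ∠E ≈ 13.63°.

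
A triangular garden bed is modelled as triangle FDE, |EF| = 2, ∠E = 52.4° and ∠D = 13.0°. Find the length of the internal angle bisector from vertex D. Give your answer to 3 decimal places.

t_D ≈ 7.480

The third angle is ∠F = 180° − ∠D − ∠E = 114.60°.
Law of sines: |DE| = |EF|·sin F/sin D ≈ 8.0839.
Law of sines: |FD| = |EF|·sin E/sin D ≈ 7.0441.
The bisector from D has length 2·|FD|·|DE|·cos(∠D/2)/(|FD|+|DE|) ≈ 7.4799.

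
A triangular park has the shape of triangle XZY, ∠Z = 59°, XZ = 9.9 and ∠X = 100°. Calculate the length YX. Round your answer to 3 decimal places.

The third angle is ∠Y = 180° − ∠X − ∠Z = 21.00°.
Law of sines: YX = XZ·sin Z/sin Y ≈ 23.679.

23.679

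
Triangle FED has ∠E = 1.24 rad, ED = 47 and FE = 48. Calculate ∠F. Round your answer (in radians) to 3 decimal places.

∠F ≈ 0.936 rad

By the law of cosines, DF² = FE² + ED² − 2·FE·ED·cos E = 3047.5, so DF ≈ 55.204.
Law of cosines again: cos F = (DF² + FE² − ED²)/(2·DF·FE) ≈ 0.59297, so ∠F ≈ 0.936 rad.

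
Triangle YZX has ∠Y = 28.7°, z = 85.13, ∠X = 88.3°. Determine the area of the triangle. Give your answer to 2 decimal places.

area ≈ 1952.12

The third angle is ∠Z = 180° − ∠X − ∠Y = 63.00°.
Law of sines: y = z·sin Y/sin Z ≈ 45.882.
Law of sines: x = z·sin X/sin Z ≈ 95.502.
Area = ½·z·y·sin X ≈ 1952.1.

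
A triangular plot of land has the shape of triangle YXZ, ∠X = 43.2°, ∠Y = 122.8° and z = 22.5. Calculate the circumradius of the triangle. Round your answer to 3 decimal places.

46.503

The third angle is ∠Z = 180° − ∠Y − ∠X = 14.00°.
Law of sines: y = z·sin Y/sin Z ≈ 78.177.
Law of sines: x = z·sin X/sin Z ≈ 63.666.
Circumradius = z/(2 sin Z) ≈ 46.503.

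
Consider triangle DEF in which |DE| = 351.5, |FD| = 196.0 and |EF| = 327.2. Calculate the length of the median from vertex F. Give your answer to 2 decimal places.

m_F ≈ 204.57

Median from F: ½√(2·|EF|² + 2·|FD|² − |DE|²) ≈ 204.57.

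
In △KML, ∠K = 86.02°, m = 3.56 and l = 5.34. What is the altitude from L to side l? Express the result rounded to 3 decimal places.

By the law of cosines, k² = m² + l² − 2·m·l·cos K = 38.55, so k ≈ 6.2089.
Area = ½·m·l·sin K ≈ 9.4823.
The altitude from L has length 2·area/l ≈ 3.5514.

3.551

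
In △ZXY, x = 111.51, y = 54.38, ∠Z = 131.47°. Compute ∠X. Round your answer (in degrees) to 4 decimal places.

33.0893

By the law of cosines, z² = x² + y² − 2·x·y·cos Z = 23423, so z ≈ 153.05.
Law of cosines again: cos X = (y² + z² − x²)/(2·y·z) ≈ 0.83782, so ∠X ≈ 33.09°.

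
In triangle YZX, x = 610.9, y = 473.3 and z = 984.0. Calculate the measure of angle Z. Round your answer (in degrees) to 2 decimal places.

By the law of cosines, cos Z = (x² + y² − z²) / (2·x·y) ≈ -0.64164, so ∠Z ≈ 129.91°.

∠Z ≈ 129.91°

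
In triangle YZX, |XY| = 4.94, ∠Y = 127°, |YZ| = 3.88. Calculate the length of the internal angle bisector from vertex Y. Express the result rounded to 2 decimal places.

By the law of cosines, |ZX|² = |XY|² + |YZ|² − 2·|XY|·|YZ|·cos Y = 62.528, so |ZX| ≈ 7.9075.
The bisector from Y has length 2·|XY|·|YZ|·cos(∠Y/2)/(|XY|+|YZ|) ≈ 1.9393.

1.94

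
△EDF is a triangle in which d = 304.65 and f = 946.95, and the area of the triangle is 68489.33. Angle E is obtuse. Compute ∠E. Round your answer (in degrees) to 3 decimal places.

∠E ≈ 151.653°

From area = ½·d·f·sin E, we get sin E = 2·area/(d·f) ≈ 0.47482.
Taking the obtuse solution, ∠E ≈ 151.65°.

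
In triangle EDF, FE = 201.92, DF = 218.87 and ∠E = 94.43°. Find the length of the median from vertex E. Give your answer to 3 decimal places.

m_E ≈ 104.306

Law of sines: sin D = FE·sin E/DF ≈ 0.91980.
Since DF ≥ FE, only the acute value applies: ∠D ≈ 66.90°.
Then ∠F = 180° − ∠E − ∠D ≈ 18.67°.
Law of sines gives ED = DF·sin F/sin E ≈ 70.285.
Median from E: ½√(2·FE² + 2·ED² − DF²) ≈ 104.31.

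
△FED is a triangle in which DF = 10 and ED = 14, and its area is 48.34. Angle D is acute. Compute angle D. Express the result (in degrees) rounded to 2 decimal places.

From area = ½·ED·DF·sin D, we get sin D = 2·area/(ED·DF) ≈ 0.69057.
Taking the acute solution, ∠D ≈ 43.68°.

∠D ≈ 43.68°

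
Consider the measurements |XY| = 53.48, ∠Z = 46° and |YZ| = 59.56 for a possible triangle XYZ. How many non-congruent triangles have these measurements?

|YZ|·sin Z = 59.56·sin(46°) ≈ 42.84.
Since |YZ| sin Z < |XY| < |YZ| (42.84 < 53.48 < 59.56), two triangles exist.

2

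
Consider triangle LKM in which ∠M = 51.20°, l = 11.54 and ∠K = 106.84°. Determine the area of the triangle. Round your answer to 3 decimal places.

The third angle is ∠L = 180° − ∠K − ∠M = 21.96°.
Law of sines: k = l·sin K/sin L ≈ 29.536.
Law of sines: m = l·sin M/sin L ≈ 24.05.
Area = ½·l·k·sin M ≈ 132.82.

area ≈ 132.815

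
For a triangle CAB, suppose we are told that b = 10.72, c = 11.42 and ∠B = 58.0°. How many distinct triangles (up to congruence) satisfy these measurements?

2

c·sin B = 11.42·sin(58.0°) ≈ 9.685.
Since c sin B < b < c (9.685 < 10.72 < 11.42), two triangles exist.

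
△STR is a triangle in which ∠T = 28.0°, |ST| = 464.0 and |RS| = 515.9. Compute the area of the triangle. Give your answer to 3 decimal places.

95557.841

Law of sines: sin R = |ST|·sin T/|RS| ≈ 0.42224.
Since |RS| ≥ |ST|, only the acute value applies: ∠R ≈ 24.98°.
Then ∠S = 180° − ∠T − ∠R ≈ 127.02°.
Law of sines gives |TR| = |RS|·sin S/sin T ≈ 877.34.
Area = ½·|RS|·|ST|·sin S ≈ 95558.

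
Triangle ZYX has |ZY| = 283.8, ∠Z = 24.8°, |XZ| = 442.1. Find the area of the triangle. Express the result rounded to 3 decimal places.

area ≈ 26313.903

Area = ½·|XZ|·|ZY|·sin Z ≈ 26314.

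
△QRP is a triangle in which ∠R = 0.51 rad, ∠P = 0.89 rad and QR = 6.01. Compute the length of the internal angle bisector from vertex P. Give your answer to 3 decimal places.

The third angle is ∠Q = π − ∠R − ∠P = 1.742 rad.
Law of sines: RP = QR·sin Q/sin P ≈ 7.6216.
Law of sines: PQ = QR·sin R/sin P ≈ 3.7756.
The bisector from P has length 2·RP·PQ·cos(∠P/2)/(RP+PQ) ≈ 4.5579.

t_P ≈ 4.558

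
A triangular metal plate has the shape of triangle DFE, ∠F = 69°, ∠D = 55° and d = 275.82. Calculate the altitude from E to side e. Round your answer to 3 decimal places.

257.500

The third angle is ∠E = 180° − ∠D − ∠F = 56.00°.
Law of sines: f = d·sin F/sin D ≈ 314.35.
Law of sines: e = d·sin E/sin D ≈ 279.15.
Area = ½·d·f·sin E ≈ 35940.
The altitude from E has length 2·area/e ≈ 257.5.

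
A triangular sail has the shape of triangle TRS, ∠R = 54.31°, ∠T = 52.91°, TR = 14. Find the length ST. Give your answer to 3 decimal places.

The third angle is ∠S = 180° − ∠T − ∠R = 72.78°.
Law of sines: ST = TR·sin R/sin S ≈ 11.904.

11.904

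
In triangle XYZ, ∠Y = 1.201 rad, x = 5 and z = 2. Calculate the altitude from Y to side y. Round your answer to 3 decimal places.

By the law of cosines, y² = z² + x² − 2·z·x·cos Y = 21.771, so y ≈ 4.666.
Area = ½·z·x·sin Y ≈ 4.662.
The altitude from Y has length 2·area/y ≈ 1.9983.

1.998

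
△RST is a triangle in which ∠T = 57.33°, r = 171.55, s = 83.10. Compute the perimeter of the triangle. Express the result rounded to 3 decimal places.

perimeter ≈ 399.372

By the law of cosines, t² = r² + s² − 2·r·s·cos T = 20944, so t ≈ 144.72.
Semiperimeter p = (171.55+83.1+144.72)/2 = 199.69.
Perimeter = 171.55 + 83.1 + 144.72 = 399.37.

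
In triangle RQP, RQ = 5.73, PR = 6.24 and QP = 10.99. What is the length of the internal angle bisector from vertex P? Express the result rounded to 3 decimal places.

t_P ≈ 7.810

By the law of cosines, cos P = (QP² + PR² − RQ²) / (2·QP·PR) ≈ 0.92512, so ∠P ≈ 22.31°.
The bisector from P has length 2·QP·PR·cos(∠P/2)/(QP+PR) ≈ 7.8098.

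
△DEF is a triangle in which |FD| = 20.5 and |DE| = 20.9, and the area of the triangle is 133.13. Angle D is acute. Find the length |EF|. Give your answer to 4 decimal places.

From area = ½·|FD|·|DE|·sin D, we get sin D = 2·area/(|FD|·|DE|) ≈ 0.62145.
Taking the acute solution, ∠D ≈ 38.42°.
Law of cosines then gives |EF| ≈ 13.628.

13.6278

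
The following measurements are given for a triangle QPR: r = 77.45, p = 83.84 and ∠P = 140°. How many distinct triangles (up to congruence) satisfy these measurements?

1

r·sin P = 77.45·sin(140°) ≈ 49.78.
Since ∠P is not acute, a triangle exists only if p > r; here p > r, so there is exactly one triangle.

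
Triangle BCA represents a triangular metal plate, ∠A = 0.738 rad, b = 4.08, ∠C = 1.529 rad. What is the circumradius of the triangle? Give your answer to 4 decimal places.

The third angle is ∠B = π − ∠C − ∠A = 0.875 rad.
Law of sines: c = b·sin C/sin B ≈ 5.3128.
Law of sines: a = b·sin A/sin B ≈ 3.5776.
Circumradius = b/(2 sin B) ≈ 2.6587.

R ≈ 2.6587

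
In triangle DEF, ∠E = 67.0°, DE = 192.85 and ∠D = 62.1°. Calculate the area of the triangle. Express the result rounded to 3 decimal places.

The third angle is ∠F = 180° − ∠D − ∠E = 50.90°.
Law of sines: EF = DE·sin D/sin F ≈ 219.62.
Law of sines: FD = DE·sin E/sin F ≈ 228.75.
Area = ½·DE·EF·sin E ≈ 19493.

19493.274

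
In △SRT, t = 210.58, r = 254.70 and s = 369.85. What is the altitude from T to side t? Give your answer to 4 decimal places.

Semiperimeter p = (369.85 + 254.7 + 210.58)/2 = 417.56.
Heron's formula: area = √(417.56·47.715·162.87·206.98) ≈ 25916.
The altitude from T has length 2·area/t ≈ 246.14.

246.1420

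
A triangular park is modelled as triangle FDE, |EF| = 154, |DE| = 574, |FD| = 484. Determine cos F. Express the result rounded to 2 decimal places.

-0.48

By the law of cosines, cos F = (|EF|² + |FD|² − |DE|²) / (2·|EF|·|FD|) ≈ -0.47966, so ∠F ≈ 118.66°.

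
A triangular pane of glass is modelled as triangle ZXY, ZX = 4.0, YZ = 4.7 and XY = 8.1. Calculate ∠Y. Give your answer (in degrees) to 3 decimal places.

By the law of cosines, cos Y = (XY² + YZ² − ZX²) / (2·XY·YZ) ≈ 0.94169, so ∠Y ≈ 19.66°.

∠Y ≈ 19.663°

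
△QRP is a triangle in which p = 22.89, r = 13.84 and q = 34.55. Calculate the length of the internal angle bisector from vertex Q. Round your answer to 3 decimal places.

By the law of cosines, cos Q = (r² + p² − q²) / (2·r·p) ≈ -0.75475, so ∠Q ≈ 139.00°.
The bisector from Q has length 2·r·p·cos(∠Q/2)/(r+p) ≈ 6.0406.

6.041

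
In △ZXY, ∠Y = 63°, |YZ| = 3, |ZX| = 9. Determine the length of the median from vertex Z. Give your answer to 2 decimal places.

Law of sines: sin X = |YZ|·sin Y/|ZX| ≈ 0.29700.
Since |ZX| ≥ |YZ|, only the acute value applies: ∠X ≈ 17.28°.
Then ∠Z = 180° − ∠Y − ∠X ≈ 99.72°.
Law of sines gives |XY| = |ZX|·sin Z/sin Y ≈ 9.9559.
Median from Z: ½√(2·|YZ|² + 2·|ZX|² − |XY|²) ≈ 4.4967.

4.50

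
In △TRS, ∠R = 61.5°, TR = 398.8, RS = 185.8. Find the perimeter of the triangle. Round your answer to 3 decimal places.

935.101

By the law of cosines, ST² = TR² + RS² − 2·TR·RS·cos R = 1.2285e+05, so ST ≈ 350.5.
Semiperimeter s = (185.8+350.5+398.8)/2 = 467.55.
Perimeter = 185.8 + 350.5 + 398.8 = 935.1.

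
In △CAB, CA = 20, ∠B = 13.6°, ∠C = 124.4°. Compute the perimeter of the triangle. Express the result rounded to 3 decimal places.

The third angle is ∠A = 180° − ∠B − ∠C = 42.00°.
Law of sines: AB = CA·sin C/sin B ≈ 70.18.
Law of sines: BC = CA·sin A/sin B ≈ 56.913.
Semiperimeter s = (70.18+56.913+20)/2 = 73.546.
Perimeter = 70.18 + 56.913 + 20 = 147.09.

147.093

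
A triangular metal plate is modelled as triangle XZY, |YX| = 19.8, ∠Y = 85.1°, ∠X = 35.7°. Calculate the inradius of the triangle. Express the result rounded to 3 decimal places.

4.720

The third angle is ∠Z = 180° − ∠Y − ∠X = 59.20°.
Law of sines: |ZY| = |YX|·sin X/sin Z ≈ 13.451.
Law of sines: |XZ| = |YX|·sin Y/sin Z ≈ 22.967.
Area = ½·|YX|·|ZY|·sin Y ≈ 132.68.
Semiperimeter s = (13.451+19.8+22.967)/2 = 28.109.
Inradius = area/s = 132.68/28.109 ≈ 4.7202.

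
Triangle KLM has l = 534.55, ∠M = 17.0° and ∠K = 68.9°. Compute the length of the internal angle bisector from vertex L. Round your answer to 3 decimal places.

The third angle is ∠L = 180° − ∠M − ∠K = 94.10°.
Law of sines: k = l·sin K/sin L ≈ 499.99.
Law of sines: m = l·sin M/sin L ≈ 156.69.
The bisector from L has length 2·m·k·cos(∠L/2)/(m+k) ≈ 162.57.

162.574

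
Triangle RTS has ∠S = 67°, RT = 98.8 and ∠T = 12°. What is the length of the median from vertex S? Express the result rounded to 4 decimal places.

The third angle is ∠R = 180° − ∠T − ∠S = 101.00°.
Law of sines: TS = RT·sin R/sin S ≈ 105.36.
Law of sines: SR = RT·sin T/sin S ≈ 22.316.
Median from S: ½√(2·TS² + 2·SR² − RT²) ≈ 57.957.

57.9572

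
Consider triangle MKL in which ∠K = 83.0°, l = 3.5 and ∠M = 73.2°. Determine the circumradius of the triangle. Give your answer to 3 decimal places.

The third angle is ∠L = 180° − ∠M − ∠K = 23.80°.
Law of sines: m = l·sin M/sin L ≈ 8.303.
Law of sines: k = l·sin K/sin L ≈ 8.6085.
Circumradius = l/(2 sin L) ≈ 4.3366.

R ≈ 4.337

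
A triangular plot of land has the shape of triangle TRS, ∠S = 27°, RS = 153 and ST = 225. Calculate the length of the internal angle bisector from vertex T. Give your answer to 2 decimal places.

By the law of cosines, TR² = RS² + ST² − 2·RS·ST·cos S = 12688, so TR ≈ 112.64.
Law of cosines again: cos T = (ST² + TR² − RS²)/(2·ST·TR) ≈ 0.78724, so ∠T ≈ 38.07°.
The bisector from T has length 2·ST·TR·cos(∠T/2)/(ST+TR) ≈ 141.92.

t_T ≈ 141.92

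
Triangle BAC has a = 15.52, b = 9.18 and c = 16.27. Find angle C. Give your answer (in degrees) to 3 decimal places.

∠C ≈ 77.756°

By the law of cosines, cos C = (b² + a² − c²) / (2·b·a) ≈ 0.21207, so ∠C ≈ 77.76°.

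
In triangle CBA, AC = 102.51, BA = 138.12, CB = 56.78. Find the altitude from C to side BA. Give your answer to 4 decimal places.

Semiperimeter s = (138.12 + 102.51 + 56.78)/2 = 148.7.
Heron's formula: area = √(148.7·10.585·46.195·91.925) ≈ 2585.4.
The altitude from C has length 2·area/BA ≈ 37.437.

h_C ≈ 37.4366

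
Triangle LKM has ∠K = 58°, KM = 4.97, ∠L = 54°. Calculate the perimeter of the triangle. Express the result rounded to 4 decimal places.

The third angle is ∠M = 180° − ∠L − ∠K = 68.00°.
Law of sines: ML = KM·sin K/sin L ≈ 5.2098.
Law of sines: LK = KM·sin M/sin L ≈ 5.6959.
Semiperimeter s = (4.97+5.2098+5.6959)/2 = 7.9379.
Perimeter = 4.97 + 5.2098 + 5.6959 = 15.876.

15.8757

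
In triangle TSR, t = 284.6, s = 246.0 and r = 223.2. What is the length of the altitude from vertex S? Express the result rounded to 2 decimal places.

215.09

Semiperimeter p = (284.6 + 246 + 223.2)/2 = 376.9.
Heron's formula: area = √(376.9·92.3·130.9·153.7) ≈ 26456.
The altitude from S has length 2·area/s ≈ 215.09.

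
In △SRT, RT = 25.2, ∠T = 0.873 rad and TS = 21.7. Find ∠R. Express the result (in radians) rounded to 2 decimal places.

By the law of cosines, SR² = RT² + TS² − 2·RT·TS·cos T = 403.21, so SR ≈ 20.08.
Law of cosines again: cos R = (SR² + RT² − TS²)/(2·SR·RT) ≈ 0.56061, so ∠R ≈ 0.976 rad.

∠R ≈ 0.98 rad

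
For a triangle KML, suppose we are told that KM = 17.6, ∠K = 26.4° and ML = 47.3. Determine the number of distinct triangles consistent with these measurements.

KM·sin K = 17.6·sin(26.4°) ≈ 7.826.
Since ML ≥ KM, exactly one triangle exists.

1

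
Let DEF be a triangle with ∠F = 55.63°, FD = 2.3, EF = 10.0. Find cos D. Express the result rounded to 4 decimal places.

-0.3756

By the law of cosines, DE² = EF² + FD² − 2·EF·FD·cos F = 79.321, so DE ≈ 8.9063.
Law of cosines again: cos D = (FD² + DE² − EF²)/(2·FD·DE) ≈ -0.37562, so ∠D ≈ 112.06°.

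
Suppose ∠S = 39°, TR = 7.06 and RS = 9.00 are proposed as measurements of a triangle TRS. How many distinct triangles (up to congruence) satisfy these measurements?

2

RS·sin S = 9.00·sin(39°) ≈ 5.664.
Since RS sin S < TR < RS (5.664 < 7.06 < 9.00), two triangles exist.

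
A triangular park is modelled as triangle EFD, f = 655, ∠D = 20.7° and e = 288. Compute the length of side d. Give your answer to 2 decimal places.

By the law of cosines, d² = e² + f² − 2·e·f·cos D = 1.5904e+05, so d ≈ 398.8.

398.80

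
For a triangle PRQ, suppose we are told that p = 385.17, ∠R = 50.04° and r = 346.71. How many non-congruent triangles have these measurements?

2

p·sin R = 385.17·sin(50.04°) ≈ 295.2.
Since p sin R < r < p (295.2 < 346.71 < 385.17), two triangles exist.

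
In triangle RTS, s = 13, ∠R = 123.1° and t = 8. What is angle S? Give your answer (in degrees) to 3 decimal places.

By the law of cosines, r² = t² + s² − 2·t·s·cos R = 346.59, so r ≈ 18.617.
Law of cosines again: cos S = (r² + t² − s²)/(2·r·t) ≈ 0.81105, so ∠S ≈ 35.80°.

35.801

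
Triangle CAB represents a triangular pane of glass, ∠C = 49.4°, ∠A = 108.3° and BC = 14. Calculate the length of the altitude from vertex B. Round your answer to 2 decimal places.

The third angle is ∠B = 180° − ∠C − ∠A = 22.30°.
Law of sines: AB = BC·sin C/sin A ≈ 11.196.
Law of sines: CA = BC·sin B/sin A ≈ 5.5954.
Area = ½·BC·AB·sin B ≈ 29.739.
The altitude from B has length 2·area/CA ≈ 10.63.

10.63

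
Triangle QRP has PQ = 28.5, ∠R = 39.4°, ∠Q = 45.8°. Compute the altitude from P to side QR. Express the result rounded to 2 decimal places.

The third angle is ∠P = 180° − ∠Q − ∠R = 94.80°.
Law of sines: RP = PQ·sin Q/sin R ≈ 32.19.
Law of sines: QR = PQ·sin P/sin R ≈ 44.743.
Area = ½·PQ·RP·sin P ≈ 457.1.
The altitude from P has length 2·area/QR ≈ 20.432.

h_P ≈ 20.43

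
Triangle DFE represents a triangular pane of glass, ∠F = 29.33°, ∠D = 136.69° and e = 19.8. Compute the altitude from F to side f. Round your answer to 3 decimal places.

h_F ≈ 13.582

The third angle is ∠E = 180° − ∠D − ∠F = 13.98°.
Law of sines: d = e·sin D/sin E ≈ 56.22.
Law of sines: f = e·sin F/sin E ≈ 40.147.
Area = ½·e·d·sin F ≈ 272.63.
The altitude from F has length 2·area/f ≈ 13.582.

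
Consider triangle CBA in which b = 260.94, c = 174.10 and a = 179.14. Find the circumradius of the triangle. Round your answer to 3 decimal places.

By the law of cosines, cos C = (b² + a² − c²) / (2·b·a) ≈ 0.74736, so ∠C ≈ 41.64°.
Circumradius = c/(2 sin C) ≈ 131.02.

R ≈ 131.016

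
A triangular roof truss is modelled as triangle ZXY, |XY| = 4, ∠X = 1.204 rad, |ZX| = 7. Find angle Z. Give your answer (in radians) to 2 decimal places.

By the law of cosines, |YZ|² = |ZX|² + |XY|² − 2·|ZX|·|XY|·cos X = 44.917, so |YZ| ≈ 6.702.
Law of cosines again: cos Z = (|YZ|² + |ZX|² − |XY|²)/(2·|YZ|·|ZX|) ≈ 0.83042, so ∠Z ≈ 0.591 rad.

∠Z ≈ 0.59 rad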